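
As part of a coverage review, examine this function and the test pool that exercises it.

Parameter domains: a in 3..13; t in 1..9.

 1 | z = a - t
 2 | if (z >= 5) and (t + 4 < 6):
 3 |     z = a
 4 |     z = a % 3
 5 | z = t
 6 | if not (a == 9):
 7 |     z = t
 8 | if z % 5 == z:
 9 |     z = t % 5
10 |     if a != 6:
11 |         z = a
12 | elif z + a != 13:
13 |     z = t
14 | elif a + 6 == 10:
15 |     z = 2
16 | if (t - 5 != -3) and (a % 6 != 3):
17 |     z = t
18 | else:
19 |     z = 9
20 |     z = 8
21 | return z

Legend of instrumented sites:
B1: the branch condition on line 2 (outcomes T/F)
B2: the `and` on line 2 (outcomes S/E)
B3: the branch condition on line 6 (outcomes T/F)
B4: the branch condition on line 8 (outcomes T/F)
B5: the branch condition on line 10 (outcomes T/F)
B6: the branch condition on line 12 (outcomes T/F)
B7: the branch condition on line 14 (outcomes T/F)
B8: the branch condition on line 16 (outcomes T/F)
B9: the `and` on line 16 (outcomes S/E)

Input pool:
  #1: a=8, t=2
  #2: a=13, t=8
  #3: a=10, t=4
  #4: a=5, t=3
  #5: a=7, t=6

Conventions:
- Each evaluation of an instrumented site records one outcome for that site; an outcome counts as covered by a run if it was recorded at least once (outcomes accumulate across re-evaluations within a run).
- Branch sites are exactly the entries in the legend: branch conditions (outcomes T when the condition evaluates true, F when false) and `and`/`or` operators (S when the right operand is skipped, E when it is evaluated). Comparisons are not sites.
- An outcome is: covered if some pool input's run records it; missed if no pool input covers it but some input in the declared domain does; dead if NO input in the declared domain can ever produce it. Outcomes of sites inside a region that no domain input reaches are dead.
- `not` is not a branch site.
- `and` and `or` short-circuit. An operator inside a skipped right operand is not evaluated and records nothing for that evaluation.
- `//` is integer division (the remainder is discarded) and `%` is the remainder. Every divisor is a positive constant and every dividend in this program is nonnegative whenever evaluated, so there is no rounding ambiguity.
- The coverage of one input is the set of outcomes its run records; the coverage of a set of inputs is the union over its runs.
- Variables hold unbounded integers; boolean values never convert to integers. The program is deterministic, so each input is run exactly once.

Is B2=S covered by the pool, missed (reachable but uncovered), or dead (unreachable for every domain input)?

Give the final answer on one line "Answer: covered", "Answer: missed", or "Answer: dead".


B2=S is recorded by pool input(s) 4, 5 -> covered
Answer: covered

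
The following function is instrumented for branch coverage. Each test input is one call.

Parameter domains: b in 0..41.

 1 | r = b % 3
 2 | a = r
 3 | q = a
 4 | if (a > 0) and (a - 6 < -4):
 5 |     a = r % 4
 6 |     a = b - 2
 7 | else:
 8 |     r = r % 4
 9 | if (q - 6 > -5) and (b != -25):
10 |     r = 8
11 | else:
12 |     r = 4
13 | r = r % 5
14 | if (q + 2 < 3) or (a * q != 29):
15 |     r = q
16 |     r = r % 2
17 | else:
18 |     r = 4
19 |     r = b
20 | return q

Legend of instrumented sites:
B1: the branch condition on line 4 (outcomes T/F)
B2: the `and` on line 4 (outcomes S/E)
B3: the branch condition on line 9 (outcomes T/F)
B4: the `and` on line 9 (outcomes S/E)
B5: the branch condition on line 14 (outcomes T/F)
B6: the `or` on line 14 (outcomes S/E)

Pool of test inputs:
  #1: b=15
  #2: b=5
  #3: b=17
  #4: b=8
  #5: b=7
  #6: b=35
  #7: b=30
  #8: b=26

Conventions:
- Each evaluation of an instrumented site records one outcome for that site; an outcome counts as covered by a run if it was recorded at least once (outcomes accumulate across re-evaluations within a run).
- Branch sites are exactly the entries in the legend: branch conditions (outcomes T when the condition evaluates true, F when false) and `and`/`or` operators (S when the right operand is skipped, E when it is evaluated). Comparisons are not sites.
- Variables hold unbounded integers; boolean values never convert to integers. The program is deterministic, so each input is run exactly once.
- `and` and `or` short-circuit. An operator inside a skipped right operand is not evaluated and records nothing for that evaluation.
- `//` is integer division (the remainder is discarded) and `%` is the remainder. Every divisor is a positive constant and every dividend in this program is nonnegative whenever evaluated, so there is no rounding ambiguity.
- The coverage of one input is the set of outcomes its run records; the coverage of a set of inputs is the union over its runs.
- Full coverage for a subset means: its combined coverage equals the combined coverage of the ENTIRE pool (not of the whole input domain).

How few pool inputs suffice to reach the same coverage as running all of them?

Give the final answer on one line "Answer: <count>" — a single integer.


run #1 (b=15) records B1=F, B2=S, B3=F, B4=S, B5=T, B6=S
run #2 (b=5) records B1=F, B2=E, B3=T, B4=E, B5=T, B6=E
run #3 (b=17) records B1=F, B2=E, B3=T, B4=E, B5=T, B6=E
run #4 (b=8) records B1=F, B2=E, B3=T, B4=E, B5=T, B6=E
run #5 (b=7) records B1=T, B2=E, B3=F, B4=S, B5=T, B6=E
run #6 (b=35) records B1=F, B2=E, B3=T, B4=E, B5=T, B6=E
run #7 (b=30) records B1=F, B2=S, B3=F, B4=S, B5=T, B6=S
run #8 (b=26) records B1=F, B2=E, B3=T, B4=E, B5=T, B6=E
union over all inputs: B1=T, B1=F, B2=S, B2=E, B3=T, B3=F, B4=S, B4=E, B5=T, B6=S, B6=E (11 outcomes)
no size-1 subset reaches all 11 outcomes (best union: 6/11)
no size-2 subset reaches all 11 outcomes (best union: 10/11)
size 3: inputs {1, 2, 5} cover all 11 outcomes, and no lexicographically smaller subset of this size does
Answer: 3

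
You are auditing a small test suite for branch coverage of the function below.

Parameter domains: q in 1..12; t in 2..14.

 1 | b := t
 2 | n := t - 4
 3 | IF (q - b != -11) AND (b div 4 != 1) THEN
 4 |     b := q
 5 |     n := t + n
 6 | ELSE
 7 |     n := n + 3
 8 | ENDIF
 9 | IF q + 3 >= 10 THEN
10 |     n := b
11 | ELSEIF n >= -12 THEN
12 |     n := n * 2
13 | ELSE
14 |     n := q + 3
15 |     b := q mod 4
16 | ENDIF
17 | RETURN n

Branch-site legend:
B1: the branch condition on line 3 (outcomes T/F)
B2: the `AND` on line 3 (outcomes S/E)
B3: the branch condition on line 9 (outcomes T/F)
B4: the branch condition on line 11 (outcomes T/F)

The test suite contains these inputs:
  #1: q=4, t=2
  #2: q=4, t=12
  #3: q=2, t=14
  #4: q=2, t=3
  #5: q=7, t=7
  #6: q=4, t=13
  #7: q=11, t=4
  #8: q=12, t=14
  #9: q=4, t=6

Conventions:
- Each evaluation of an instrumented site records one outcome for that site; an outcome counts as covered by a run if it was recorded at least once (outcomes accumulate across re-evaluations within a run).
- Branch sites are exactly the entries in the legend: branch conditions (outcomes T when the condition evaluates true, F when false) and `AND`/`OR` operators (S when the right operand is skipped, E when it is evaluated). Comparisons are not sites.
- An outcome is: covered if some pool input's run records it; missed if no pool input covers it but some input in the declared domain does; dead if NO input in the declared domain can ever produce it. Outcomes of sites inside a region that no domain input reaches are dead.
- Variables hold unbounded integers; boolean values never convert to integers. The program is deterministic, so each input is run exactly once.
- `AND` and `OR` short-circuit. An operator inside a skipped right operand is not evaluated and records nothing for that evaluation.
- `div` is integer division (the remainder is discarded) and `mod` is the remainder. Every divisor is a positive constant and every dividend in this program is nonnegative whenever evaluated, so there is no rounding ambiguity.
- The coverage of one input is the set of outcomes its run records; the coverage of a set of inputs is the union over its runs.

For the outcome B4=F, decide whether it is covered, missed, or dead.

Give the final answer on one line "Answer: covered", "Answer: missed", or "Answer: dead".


no pool input records B4=F
checking all 156 inputs in the declared domain: B4=F is never recorded -> dead
Answer: dead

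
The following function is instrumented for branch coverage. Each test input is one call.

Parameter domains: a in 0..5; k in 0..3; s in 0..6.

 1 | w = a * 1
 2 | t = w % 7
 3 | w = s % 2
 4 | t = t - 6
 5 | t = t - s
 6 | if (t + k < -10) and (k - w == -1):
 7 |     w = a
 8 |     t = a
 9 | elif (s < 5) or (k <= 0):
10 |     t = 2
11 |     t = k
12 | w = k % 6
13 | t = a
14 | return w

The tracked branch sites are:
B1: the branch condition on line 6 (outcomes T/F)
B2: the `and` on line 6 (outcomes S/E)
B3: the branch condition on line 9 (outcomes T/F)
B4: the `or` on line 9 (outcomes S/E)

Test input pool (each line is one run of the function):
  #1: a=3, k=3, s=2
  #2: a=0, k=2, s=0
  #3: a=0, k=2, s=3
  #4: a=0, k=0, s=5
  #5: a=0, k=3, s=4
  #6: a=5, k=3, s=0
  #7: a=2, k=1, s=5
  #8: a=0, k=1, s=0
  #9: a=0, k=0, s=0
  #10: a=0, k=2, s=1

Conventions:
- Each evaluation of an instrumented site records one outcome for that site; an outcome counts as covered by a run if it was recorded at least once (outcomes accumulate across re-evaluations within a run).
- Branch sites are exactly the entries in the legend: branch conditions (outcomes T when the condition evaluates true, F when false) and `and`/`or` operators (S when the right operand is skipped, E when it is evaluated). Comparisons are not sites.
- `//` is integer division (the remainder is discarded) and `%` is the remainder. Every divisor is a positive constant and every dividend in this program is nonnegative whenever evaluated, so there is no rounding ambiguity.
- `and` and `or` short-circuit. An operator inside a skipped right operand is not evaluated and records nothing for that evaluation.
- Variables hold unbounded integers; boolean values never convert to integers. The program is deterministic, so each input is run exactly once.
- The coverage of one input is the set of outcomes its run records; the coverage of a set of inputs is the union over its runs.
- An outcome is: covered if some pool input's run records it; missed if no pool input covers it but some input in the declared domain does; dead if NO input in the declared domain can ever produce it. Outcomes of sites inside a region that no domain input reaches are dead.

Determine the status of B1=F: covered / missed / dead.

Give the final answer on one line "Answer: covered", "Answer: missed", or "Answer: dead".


B1=F is recorded by pool input(s) 1, 2, 3, 5, 6, 7, 8, 9, 10 -> covered
Answer: covered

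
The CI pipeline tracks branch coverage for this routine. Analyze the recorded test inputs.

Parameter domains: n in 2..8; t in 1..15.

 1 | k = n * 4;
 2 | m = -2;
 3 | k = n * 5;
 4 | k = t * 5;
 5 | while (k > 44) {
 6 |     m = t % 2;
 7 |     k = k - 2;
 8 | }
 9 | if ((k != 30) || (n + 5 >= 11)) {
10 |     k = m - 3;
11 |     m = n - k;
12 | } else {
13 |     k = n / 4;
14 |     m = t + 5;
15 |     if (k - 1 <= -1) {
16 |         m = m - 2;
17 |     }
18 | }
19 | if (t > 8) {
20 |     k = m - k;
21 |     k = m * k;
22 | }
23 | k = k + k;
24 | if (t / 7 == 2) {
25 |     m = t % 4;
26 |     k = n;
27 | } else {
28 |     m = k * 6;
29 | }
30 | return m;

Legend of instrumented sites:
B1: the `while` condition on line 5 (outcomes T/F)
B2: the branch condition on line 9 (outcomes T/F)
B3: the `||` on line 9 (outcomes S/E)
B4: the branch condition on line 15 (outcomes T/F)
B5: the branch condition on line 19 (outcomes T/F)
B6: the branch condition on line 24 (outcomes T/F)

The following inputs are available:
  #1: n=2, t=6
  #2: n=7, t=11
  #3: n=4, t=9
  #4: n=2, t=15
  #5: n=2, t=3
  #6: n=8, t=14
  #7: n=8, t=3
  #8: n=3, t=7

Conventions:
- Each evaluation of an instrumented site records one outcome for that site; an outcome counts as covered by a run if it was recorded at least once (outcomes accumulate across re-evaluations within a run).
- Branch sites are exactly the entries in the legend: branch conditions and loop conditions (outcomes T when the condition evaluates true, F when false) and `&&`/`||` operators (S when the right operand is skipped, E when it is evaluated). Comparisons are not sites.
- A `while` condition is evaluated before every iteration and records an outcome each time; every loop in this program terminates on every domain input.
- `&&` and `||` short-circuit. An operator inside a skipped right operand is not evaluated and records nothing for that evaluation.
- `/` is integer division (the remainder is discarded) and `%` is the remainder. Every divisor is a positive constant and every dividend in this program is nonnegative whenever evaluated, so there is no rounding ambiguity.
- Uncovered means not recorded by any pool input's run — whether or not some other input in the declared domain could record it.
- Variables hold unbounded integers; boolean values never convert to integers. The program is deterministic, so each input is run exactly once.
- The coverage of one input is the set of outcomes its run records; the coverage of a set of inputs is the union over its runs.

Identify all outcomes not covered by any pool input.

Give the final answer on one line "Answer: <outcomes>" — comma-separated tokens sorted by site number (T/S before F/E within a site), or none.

input #1, n=2, t=6: events B1->F, B3->E, B2->F, B4->T, B5->F, B6->F; outcomes B1=F, B2=F, B3=E, B4=T, B5=F, B6=F
input #2, n=7, t=11: events B1->T, B1->T, B1->T, B1->T, B1->T, B1->T, B1->F, B3->S, B2->T, B5->T, B6->F; outcomes B1=T, B1=F, B2=T, B3=S, B5=T, B6=F
input #3, n=4, t=9: events B1->T, B1->F, B3->S, B2->T, B5->T, B6->F; outcomes B1=T, B1=F, B2=T, B3=S, B5=T, B6=F
input #4, n=2, t=15: events B1->T, B1->T, B1->T, B1->T, B1->T, B1->T, B1->T, B1->T, B1->T, B1->T, B1->T, B1->T, B1->T, B1->T, ...; outcomes B1=T, B1=F, B2=T, B3=S, B5=T, B6=T
input #5, n=2, t=3: events B1->F, B3->S, B2->T, B5->F, B6->F; outcomes B1=F, B2=T, B3=S, B5=F, B6=F
input #6, n=8, t=14: events B1->T, B1->T, B1->T, B1->T, B1->T, B1->T, B1->T, B1->T, B1->T, B1->T, B1->T, B1->T, B1->T, B1->F, ...; outcomes B1=T, B1=F, B2=T, B3=S, B5=T, B6=T
input #7, n=8, t=3: events B1->F, B3->S, B2->T, B5->F, B6->F; outcomes B1=F, B2=T, B3=S, B5=F, B6=F
input #8, n=3, t=7: events B1->F, B3->S, B2->T, B5->F, B6->F; outcomes B1=F, B2=T, B3=S, B5=F, B6=F
union over the pool: B1=T, B1=F, B2=T, B2=F, B3=S, B3=E, B4=T, B5=T, B5=F, B6=T, B6=F
uncovered (1 of 12): B4=F

Answer: B4=F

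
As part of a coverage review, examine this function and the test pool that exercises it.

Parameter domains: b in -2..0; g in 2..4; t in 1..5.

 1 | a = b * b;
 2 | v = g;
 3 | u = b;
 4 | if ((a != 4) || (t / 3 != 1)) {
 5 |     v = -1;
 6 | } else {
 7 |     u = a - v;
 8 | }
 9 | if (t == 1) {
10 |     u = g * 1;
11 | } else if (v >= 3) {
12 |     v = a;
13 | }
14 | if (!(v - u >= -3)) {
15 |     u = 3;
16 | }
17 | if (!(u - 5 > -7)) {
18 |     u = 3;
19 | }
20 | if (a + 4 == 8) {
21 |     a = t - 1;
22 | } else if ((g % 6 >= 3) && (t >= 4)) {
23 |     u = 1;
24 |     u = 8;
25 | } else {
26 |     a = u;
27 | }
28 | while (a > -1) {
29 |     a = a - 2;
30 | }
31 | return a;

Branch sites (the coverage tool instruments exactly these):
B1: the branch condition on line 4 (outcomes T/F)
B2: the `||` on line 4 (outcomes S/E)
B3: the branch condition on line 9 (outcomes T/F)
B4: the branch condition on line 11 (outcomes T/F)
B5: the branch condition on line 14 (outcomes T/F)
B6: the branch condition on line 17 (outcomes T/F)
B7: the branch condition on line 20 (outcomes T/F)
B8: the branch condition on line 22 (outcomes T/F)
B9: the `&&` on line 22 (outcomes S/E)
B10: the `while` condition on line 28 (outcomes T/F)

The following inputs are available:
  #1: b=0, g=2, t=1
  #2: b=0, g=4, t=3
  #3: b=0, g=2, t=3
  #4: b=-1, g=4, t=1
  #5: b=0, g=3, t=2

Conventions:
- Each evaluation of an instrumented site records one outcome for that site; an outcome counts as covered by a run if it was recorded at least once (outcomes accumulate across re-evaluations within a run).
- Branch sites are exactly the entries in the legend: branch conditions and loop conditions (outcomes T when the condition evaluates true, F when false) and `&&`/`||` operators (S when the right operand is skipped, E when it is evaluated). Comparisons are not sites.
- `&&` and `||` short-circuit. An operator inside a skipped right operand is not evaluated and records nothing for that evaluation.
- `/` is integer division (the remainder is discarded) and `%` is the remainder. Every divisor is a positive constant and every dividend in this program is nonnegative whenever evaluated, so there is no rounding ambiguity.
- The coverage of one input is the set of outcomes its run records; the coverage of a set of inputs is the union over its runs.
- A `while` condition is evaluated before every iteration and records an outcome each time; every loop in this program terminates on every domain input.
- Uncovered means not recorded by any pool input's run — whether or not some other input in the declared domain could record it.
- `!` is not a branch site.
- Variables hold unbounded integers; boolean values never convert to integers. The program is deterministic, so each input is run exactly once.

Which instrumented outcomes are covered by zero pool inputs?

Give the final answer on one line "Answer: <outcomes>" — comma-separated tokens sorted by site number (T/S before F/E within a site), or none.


input #1 (b=0, g=2, t=1): events B2->S, B1->T, B3->T, B5->F, B6->F, B7->F, B9->S, B8->F, B10->T, B10->T, B10->F; covers B1=T, B2=S, B3=T, B5=F, B6=F, B7=F, B8=F, B9=S, B10=T, B10=F
input #2 (b=0, g=4, t=3): events B2->S, B1->T, B3->F, B4->F, B5->F, B6->F, B7->F, B9->E, B8->F, B10->T, B10->F; covers B1=T, B2=S, B3=F, B4=F, B5=F, B6=F, B7=F, B8=F, B9=E, B10=T, B10=F
input #3 (b=0, g=2, t=3): events B2->S, B1->T, B3->F, B4->F, B5->F, B6->F, B7->F, B9->S, B8->F, B10->T, B10->F; covers B1=T, B2=S, B3=F, B4=F, B5=F, B6=F, B7=F, B8=F, B9=S, B10=T, B10=F
input #4 (b=-1, g=4, t=1): events B2->S, B1->T, B3->T, B5->T, B6->F, B7->F, B9->E, B8->F, B10->T, B10->T, B10->F; covers B1=T, B2=S, B3=T, B5=T, B6=F, B7=F, B8=F, B9=E, B10=T, B10=F
input #5 (b=0, g=3, t=2): events B2->S, B1->T, B3->F, B4->F, B5->F, B6->F, B7->F, B9->E, B8->F, B10->T, B10->F; covers B1=T, B2=S, B3=F, B4=F, B5=F, B6=F, B7=F, B8=F, B9=E, B10=T, B10=F
union over the pool: B1=T, B2=S, B3=T, B3=F, B4=F, B5=T, B5=F, B6=F, B7=F, B8=F, B9=S, B9=E, B10=T, B10=F
uncovered (6 of 20): B1=F, B2=E, B4=T, B6=T, B7=T, B8=T
Answer: B1=F, B2=E, B4=T, B6=T, B7=T, B8=T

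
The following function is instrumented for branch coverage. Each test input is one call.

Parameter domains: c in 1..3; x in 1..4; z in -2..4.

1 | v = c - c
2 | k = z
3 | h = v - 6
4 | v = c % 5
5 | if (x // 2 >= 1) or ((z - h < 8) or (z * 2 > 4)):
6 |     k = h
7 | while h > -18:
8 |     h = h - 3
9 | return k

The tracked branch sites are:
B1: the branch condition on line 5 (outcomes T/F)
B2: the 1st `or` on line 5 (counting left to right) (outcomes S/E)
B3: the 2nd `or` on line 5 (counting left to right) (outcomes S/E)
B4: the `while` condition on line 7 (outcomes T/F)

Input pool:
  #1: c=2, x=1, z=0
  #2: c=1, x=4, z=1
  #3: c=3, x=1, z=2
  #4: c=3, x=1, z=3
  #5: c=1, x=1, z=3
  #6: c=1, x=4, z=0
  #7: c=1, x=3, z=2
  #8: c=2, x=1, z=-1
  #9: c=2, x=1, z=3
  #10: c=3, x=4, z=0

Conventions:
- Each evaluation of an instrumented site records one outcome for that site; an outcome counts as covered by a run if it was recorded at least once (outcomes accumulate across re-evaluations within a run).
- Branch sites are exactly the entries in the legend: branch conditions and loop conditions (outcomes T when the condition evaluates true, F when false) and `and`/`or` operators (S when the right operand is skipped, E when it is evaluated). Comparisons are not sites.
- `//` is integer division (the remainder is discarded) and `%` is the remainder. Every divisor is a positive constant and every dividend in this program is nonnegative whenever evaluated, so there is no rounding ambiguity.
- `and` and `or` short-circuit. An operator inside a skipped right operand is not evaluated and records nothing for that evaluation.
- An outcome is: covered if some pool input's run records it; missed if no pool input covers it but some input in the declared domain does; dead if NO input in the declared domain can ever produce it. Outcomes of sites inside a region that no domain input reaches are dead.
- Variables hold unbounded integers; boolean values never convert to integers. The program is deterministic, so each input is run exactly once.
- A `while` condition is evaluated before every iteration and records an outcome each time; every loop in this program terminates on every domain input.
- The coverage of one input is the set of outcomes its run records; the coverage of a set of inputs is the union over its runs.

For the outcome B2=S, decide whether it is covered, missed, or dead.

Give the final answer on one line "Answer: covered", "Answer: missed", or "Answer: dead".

B2=S is recorded by pool input(s) 2, 6, 7, 10 -> covered

Answer: covered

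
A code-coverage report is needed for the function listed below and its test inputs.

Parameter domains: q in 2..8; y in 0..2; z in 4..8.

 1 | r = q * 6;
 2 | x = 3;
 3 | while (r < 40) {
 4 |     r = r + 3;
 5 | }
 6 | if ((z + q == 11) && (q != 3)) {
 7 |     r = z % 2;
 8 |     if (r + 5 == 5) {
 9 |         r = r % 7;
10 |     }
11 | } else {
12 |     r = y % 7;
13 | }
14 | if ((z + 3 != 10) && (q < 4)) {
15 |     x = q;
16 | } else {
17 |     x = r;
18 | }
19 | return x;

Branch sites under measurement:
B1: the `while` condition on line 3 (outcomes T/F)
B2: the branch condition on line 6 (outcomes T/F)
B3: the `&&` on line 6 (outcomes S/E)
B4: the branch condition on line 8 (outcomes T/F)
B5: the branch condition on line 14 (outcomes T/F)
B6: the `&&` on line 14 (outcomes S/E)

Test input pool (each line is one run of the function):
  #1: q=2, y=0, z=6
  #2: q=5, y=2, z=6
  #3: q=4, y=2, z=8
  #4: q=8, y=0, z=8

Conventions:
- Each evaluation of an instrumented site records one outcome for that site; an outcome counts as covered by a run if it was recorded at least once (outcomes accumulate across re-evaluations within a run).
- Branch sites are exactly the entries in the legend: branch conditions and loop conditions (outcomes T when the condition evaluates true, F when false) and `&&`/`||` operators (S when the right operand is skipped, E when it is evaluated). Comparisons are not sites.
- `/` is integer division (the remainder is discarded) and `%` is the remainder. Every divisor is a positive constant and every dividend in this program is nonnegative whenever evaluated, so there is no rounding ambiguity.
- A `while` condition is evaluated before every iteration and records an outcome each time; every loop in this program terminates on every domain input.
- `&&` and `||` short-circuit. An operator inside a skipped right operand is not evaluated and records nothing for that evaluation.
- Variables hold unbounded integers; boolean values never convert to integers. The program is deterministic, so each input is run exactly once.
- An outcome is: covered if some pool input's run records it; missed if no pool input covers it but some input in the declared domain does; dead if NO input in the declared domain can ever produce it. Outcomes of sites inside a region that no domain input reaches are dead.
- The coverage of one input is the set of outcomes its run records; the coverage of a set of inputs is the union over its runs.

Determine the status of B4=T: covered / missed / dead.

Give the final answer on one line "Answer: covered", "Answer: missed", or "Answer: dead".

B4=T is recorded by pool input(s) 2 -> covered

Answer: covered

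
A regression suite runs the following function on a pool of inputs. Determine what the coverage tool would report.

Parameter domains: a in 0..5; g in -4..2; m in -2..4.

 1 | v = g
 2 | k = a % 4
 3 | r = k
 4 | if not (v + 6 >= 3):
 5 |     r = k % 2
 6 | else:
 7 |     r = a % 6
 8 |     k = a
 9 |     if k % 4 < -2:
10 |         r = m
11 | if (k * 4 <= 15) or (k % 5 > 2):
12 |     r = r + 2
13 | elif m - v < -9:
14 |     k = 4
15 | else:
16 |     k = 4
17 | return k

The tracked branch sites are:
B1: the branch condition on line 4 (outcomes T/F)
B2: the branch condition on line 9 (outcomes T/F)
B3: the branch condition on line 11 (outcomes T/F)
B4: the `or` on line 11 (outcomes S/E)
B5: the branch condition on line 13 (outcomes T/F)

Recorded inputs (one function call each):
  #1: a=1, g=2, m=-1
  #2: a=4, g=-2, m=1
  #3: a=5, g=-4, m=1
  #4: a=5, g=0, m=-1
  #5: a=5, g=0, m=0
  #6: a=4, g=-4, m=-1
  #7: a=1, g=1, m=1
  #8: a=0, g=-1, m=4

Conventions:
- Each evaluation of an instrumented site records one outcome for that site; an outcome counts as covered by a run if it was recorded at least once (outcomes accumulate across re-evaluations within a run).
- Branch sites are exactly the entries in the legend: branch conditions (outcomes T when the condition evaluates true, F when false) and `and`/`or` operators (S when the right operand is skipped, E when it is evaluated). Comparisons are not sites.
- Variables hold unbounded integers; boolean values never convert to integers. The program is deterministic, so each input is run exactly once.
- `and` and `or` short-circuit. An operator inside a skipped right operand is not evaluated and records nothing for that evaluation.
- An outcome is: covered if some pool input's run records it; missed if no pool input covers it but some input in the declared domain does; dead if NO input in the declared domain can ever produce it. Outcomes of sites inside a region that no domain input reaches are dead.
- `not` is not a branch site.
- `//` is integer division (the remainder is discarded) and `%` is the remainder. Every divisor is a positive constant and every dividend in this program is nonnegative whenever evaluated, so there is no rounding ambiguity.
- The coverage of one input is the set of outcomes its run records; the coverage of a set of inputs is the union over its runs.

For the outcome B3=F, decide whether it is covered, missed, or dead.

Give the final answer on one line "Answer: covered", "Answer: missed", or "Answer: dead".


B3=F is recorded by pool input(s) 4, 5 -> covered
Answer: covered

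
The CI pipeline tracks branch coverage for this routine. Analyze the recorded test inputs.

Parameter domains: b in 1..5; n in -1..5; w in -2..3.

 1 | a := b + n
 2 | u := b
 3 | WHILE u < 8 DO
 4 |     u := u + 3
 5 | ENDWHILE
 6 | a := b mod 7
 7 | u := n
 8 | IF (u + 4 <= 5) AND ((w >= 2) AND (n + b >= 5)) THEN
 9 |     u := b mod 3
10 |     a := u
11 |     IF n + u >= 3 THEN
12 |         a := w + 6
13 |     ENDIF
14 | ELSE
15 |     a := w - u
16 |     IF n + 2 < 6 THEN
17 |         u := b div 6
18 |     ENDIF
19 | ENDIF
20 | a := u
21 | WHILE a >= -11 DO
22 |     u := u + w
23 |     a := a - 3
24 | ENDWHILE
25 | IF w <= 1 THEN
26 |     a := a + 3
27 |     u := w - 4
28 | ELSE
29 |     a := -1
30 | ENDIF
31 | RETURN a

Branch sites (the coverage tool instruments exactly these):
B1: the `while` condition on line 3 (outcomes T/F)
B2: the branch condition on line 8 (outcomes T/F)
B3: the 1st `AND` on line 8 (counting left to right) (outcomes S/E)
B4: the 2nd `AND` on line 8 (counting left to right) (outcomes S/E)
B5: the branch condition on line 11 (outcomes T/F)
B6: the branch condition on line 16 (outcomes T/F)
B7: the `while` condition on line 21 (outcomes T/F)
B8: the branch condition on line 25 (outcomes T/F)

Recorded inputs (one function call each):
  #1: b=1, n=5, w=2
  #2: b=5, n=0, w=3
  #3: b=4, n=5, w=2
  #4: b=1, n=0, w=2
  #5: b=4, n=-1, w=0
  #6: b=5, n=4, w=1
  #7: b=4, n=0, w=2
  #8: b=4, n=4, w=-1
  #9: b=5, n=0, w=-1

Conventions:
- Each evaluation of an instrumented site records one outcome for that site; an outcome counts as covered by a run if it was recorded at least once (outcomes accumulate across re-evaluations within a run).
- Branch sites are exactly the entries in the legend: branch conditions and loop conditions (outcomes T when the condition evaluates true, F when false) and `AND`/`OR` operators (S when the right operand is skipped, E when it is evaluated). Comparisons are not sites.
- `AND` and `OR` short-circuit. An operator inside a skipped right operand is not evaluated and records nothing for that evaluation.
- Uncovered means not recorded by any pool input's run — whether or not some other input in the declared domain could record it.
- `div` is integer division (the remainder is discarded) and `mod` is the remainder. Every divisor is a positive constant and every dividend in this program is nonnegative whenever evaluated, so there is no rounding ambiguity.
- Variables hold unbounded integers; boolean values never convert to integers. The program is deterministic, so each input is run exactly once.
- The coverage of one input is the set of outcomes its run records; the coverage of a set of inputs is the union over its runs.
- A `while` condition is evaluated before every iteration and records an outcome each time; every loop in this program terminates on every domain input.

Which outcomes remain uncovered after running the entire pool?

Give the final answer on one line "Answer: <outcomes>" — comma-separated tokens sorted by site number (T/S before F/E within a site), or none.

#1 (b=1, n=5, w=2) -> B1->T, B1->T, B1->T, B1->F, B3->S, B2->F, B6->F, B7->T, B7->T, B7->T, B7->T, B7->T, B7->T, B7->F, ...; covered: B1=T, B1=F, B2=F, B3=S, B6=F, B7=T, B7=F, B8=F
#2 (b=5, n=0, w=3) -> B1->T, B1->F, B3->E, B4->E, B2->T, B5->F, B7->T, B7->T, B7->T, B7->T, B7->T, B7->F, B8->F; covered: B1=T, B1=F, B2=T, B3=E, B4=E, B5=F, B7=T, B7=F, B8=F
#3 (b=4, n=5, w=2) -> B1->T, B1->T, B1->F, B3->S, B2->F, B6->F, B7->T, B7->T, B7->T, B7->T, B7->T, B7->T, B7->F, B8->F; covered: B1=T, B1=F, B2=F, B3=S, B6=F, B7=T, B7=F, B8=F
#4 (b=1, n=0, w=2) -> B1->T, B1->T, B1->T, B1->F, B3->E, B4->E, B2->F, B6->T, B7->T, B7->T, B7->T, B7->T, B7->F, B8->F; covered: B1=T, B1=F, B2=F, B3=E, B4=E, B6=T, B7=T, B7=F, B8=F
#5 (b=4, n=-1, w=0) -> B1->T, B1->T, B1->F, B3->E, B4->S, B2->F, B6->T, B7->T, B7->T, B7->T, B7->T, B7->F, B8->T; covered: B1=T, B1=F, B2=F, B3=E, B4=S, B6=T, B7=T, B7=F, B8=T
#6 (b=5, n=4, w=1) -> B1->T, B1->F, B3->S, B2->F, B6->F, B7->T, B7->T, B7->T, B7->T, B7->T, B7->T, B7->F, B8->T; covered: B1=T, B1=F, B2=F, B3=S, B6=F, B7=T, B7=F, B8=T
#7 (b=4, n=0, w=2) -> B1->T, B1->T, B1->F, B3->E, B4->E, B2->F, B6->T, B7->T, B7->T, B7->T, B7->T, B7->F, B8->F; covered: B1=T, B1=F, B2=F, B3=E, B4=E, B6=T, B7=T, B7=F, B8=F
#8 (b=4, n=4, w=-1) -> B1->T, B1->T, B1->F, B3->S, B2->F, B6->F, B7->T, B7->T, B7->T, B7->T, B7->T, B7->T, B7->F, B8->T; covered: B1=T, B1=F, B2=F, B3=S, B6=F, B7=T, B7=F, B8=T
#9 (b=5, n=0, w=-1) -> B1->T, B1->F, B3->E, B4->S, B2->F, B6->T, B7->T, B7->T, B7->T, B7->T, B7->F, B8->T; covered: B1=T, B1=F, B2=F, B3=E, B4=S, B6=T, B7=T, B7=F, B8=T
union over the pool: B1=T, B1=F, B2=T, B2=F, B3=S, B3=E, B4=S, B4=E, B5=F, B6=T, B6=F, B7=T, B7=F, B8=T, B8=F
uncovered (1 of 16): B5=T

Answer: B5=T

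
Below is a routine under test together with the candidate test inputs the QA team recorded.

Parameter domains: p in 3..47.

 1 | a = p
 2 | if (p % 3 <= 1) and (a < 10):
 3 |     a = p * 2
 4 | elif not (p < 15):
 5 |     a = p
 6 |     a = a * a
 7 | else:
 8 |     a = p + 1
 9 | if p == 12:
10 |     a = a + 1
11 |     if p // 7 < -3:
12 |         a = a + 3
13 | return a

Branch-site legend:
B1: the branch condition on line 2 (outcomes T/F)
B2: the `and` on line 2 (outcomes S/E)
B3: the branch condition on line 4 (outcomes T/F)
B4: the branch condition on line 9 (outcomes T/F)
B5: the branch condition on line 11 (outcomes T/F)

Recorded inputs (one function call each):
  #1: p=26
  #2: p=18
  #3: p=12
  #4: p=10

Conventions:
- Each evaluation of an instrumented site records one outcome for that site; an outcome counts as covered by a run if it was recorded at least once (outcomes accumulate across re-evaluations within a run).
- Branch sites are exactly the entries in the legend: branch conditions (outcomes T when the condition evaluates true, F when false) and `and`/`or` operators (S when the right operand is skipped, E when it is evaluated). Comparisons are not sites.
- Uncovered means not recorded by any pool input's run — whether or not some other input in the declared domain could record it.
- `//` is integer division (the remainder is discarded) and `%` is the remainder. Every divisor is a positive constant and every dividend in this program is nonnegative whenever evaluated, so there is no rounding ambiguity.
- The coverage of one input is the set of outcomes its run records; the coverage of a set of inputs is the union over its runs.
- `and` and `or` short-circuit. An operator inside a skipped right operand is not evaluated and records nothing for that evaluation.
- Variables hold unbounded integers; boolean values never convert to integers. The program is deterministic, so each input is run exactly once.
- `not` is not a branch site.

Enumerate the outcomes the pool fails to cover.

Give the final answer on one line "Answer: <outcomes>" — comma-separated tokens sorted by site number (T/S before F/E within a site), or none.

input #1, p=26: events B2->S, B1->F, B3->T, B4->F; outcomes B1=F, B2=S, B3=T, B4=F
input #2, p=18: events B2->E, B1->F, B3->T, B4->F; outcomes B1=F, B2=E, B3=T, B4=F
input #3, p=12: events B2->E, B1->F, B3->F, B4->T, B5->F; outcomes B1=F, B2=E, B3=F, B4=T, B5=F
input #4, p=10: events B2->E, B1->F, B3->F, B4->F; outcomes B1=F, B2=E, B3=F, B4=F
union over the pool: B1=F, B2=S, B2=E, B3=T, B3=F, B4=T, B4=F, B5=F
uncovered (2 of 10): B1=T, B5=T

Answer: B1=T, B5=T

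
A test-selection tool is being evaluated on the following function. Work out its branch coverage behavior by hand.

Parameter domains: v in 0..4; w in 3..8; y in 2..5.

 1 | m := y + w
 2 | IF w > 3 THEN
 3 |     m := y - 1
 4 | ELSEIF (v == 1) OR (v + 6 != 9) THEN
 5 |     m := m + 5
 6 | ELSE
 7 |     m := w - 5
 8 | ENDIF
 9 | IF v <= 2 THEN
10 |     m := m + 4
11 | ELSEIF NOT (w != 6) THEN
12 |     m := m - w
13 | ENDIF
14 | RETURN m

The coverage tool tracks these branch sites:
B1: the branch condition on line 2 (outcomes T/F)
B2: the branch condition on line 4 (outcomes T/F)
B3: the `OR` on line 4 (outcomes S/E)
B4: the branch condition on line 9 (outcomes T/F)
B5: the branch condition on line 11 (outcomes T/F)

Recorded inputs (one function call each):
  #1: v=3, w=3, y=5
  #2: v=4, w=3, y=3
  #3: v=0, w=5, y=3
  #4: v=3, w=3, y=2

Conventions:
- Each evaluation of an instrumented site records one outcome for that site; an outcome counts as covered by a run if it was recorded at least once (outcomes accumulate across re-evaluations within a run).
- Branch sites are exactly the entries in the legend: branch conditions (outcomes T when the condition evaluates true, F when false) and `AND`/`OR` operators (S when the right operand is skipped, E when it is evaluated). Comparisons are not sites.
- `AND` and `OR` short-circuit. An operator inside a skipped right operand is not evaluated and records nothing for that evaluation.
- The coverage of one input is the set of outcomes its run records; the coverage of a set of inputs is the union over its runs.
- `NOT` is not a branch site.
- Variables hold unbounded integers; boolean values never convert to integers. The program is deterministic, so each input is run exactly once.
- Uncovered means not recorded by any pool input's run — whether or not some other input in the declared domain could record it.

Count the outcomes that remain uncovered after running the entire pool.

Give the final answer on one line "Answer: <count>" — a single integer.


input #1 (v=3, w=3, y=5): events B1->F, B3->E, B2->F, B4->F, B5->F; covers B1=F, B2=F, B3=E, B4=F, B5=F
input #2 (v=4, w=3, y=3): events B1->F, B3->E, B2->T, B4->F, B5->F; covers B1=F, B2=T, B3=E, B4=F, B5=F
input #3 (v=0, w=5, y=3): events B1->T, B4->T; covers B1=T, B4=T
input #4 (v=3, w=3, y=2): events B1->F, B3->E, B2->F, B4->F, B5->F; covers B1=F, B2=F, B3=E, B4=F, B5=F
union over the pool: B1=T, B1=F, B2=T, B2=F, B3=E, B4=T, B4=F, B5=F
uncovered (2 of 10): B3=S, B5=T
Answer: 2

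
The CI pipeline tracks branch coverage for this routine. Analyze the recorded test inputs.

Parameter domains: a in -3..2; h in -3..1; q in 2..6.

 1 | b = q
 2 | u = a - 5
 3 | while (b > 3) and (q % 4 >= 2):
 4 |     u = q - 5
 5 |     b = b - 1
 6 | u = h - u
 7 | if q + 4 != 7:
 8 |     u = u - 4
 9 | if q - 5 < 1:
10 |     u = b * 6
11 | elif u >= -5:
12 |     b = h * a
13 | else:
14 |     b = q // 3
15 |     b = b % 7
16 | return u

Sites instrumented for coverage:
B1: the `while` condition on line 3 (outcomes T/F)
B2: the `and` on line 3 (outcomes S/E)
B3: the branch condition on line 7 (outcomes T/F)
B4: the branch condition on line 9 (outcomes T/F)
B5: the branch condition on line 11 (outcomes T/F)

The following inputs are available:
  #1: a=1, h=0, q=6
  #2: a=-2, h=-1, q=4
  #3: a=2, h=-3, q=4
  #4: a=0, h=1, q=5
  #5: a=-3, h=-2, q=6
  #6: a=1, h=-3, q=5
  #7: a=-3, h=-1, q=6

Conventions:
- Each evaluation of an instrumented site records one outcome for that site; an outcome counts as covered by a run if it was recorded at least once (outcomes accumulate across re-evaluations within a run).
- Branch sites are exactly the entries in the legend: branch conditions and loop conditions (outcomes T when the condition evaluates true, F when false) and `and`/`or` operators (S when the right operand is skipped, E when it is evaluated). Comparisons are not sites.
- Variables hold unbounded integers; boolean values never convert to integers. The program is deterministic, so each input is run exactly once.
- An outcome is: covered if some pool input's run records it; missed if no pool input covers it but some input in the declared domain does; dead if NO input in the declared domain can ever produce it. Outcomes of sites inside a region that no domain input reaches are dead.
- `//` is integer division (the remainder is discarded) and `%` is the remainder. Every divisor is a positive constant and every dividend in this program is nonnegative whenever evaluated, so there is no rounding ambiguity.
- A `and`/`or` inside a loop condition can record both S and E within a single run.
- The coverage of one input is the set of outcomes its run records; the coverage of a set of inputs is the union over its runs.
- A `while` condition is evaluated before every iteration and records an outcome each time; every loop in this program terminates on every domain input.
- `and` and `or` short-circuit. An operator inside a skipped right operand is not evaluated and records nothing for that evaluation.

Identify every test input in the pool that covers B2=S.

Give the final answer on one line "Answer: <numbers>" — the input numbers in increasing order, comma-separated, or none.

input #1 (a=1, h=0, q=6): produces B2=S
input #2 (a=-2, h=-1, q=4): does not produce B2=S
input #3 (a=2, h=-3, q=4): does not produce B2=S
input #4 (a=0, h=1, q=5): does not produce B2=S
input #5 (a=-3, h=-2, q=6): produces B2=S
input #6 (a=1, h=-3, q=5): does not produce B2=S
input #7 (a=-3, h=-1, q=6): produces B2=S

Answer: 1, 5, 7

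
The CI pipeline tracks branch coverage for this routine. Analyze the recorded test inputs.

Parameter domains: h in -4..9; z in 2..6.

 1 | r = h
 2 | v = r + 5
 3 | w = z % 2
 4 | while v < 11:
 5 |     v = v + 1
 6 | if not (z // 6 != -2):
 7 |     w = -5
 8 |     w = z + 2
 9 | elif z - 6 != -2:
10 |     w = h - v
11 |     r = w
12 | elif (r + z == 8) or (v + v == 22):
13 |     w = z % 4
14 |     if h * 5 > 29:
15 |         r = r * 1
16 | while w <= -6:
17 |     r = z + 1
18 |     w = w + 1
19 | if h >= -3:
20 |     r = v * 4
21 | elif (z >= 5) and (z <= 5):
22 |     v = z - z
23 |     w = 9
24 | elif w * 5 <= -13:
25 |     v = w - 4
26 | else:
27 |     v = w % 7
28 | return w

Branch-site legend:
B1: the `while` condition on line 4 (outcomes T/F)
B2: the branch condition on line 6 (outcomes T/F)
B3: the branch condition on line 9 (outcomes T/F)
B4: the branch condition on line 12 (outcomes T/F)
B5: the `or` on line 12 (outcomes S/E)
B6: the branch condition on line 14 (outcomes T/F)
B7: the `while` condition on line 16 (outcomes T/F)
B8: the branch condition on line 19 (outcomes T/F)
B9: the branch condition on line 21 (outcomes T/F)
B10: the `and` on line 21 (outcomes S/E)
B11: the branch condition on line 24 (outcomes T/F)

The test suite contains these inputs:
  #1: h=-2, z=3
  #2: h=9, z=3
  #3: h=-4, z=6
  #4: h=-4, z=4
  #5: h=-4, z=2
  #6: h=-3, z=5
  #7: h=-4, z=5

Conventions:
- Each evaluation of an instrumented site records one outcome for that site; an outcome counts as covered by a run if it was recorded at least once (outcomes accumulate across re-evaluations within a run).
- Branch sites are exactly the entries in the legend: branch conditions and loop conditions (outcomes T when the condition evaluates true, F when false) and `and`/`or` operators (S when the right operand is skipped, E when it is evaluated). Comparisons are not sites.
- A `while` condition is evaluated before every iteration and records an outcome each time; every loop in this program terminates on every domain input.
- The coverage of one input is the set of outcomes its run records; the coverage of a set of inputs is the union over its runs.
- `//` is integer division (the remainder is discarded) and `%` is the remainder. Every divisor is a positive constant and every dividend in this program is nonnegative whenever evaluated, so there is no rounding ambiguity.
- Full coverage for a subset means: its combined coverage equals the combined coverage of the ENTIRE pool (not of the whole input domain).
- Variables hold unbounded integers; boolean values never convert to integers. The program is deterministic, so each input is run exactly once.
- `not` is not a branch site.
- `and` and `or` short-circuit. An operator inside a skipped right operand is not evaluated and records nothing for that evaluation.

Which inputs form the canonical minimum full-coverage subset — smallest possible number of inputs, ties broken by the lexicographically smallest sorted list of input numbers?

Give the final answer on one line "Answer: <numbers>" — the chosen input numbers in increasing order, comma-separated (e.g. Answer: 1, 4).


input #1, h=-2, z=3: events B1->T, B1->T, B1->T, B1->T, B1->T, B1->T, B1->T, B1->T, B1->F, B2->F, B3->T, B7->T, B7->T, B7->T, ...; outcomes B1=T, B1=F, B2=F, B3=T, B7=T, B7=F, B8=T
input #2, h=9, z=3: events B1->F, B2->F, B3->T, B7->F, B8->T; outcomes B1=F, B2=F, B3=T, B7=F, B8=T
input #3, h=-4, z=6: events B1->T, B1->T, B1->T, B1->T, B1->T, B1->T, B1->T, B1->T, B1->T, B1->T, B1->F, B2->F, B3->T, B7->T, ...; outcomes B1=T, B1=F, B2=F, B3=T, B7=T, B7=F, B8=F, B9=F, B10=E, B11=T
input #4, h=-4, z=4: events B1->T, B1->T, B1->T, B1->T, B1->T, B1->T, B1->T, B1->T, B1->T, B1->T, B1->F, B2->F, B3->F, B5->E, ...; outcomes B1=T, B1=F, B2=F, B3=F, B4=T, B5=E, B6=F, B7=F, B8=F, B9=F, B10=S, B11=F
input #5, h=-4, z=2: events B1->T, B1->T, B1->T, B1->T, B1->T, B1->T, B1->T, B1->T, B1->T, B1->T, B1->F, B2->F, B3->T, B7->T, ...; outcomes B1=T, B1=F, B2=F, B3=T, B7=T, B7=F, B8=F, B9=F, B10=S, B11=T
input #6, h=-3, z=5: events B1->T, B1->T, B1->T, B1->T, B1->T, B1->T, B1->T, B1->T, B1->T, B1->F, B2->F, B3->T, B7->T, B7->T, ...; outcomes B1=T, B1=F, B2=F, B3=T, B7=T, B7=F, B8=T
input #7, h=-4, z=5: events B1->T, B1->T, B1->T, B1->T, B1->T, B1->T, B1->T, B1->T, B1->T, B1->T, B1->F, B2->F, B3->T, B7->T, ...; outcomes B1=T, B1=F, B2=F, B3=T, B7=T, B7=F, B8=F, B9=T, B10=E
the full pool covers 18 outcomes: B1=T, B1=F, B2=F, B3=T, B3=F, B4=T, B5=E, B6=F, B7=T, B7=F, B8=T, B8=F, B9=T, B9=F, B10=S, B10=E, B11=T, B11=F
size 1 is not enough: best union over all size-1 subsets is 12/18
size 2 is not enough: best union over all size-2 subsets is 16/18
size 3 is not enough: best union over all size-3 subsets is 17/18
the canonical winner is {1, 3, 4, 7}: size 4, full 18-outcome coverage, earliest index list among size-4 covers
Answer: 1, 3, 4, 7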